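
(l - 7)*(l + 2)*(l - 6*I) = l^3 - 5*l^2 - 6*I*l^2 - 14*l + 30*I*l + 84*I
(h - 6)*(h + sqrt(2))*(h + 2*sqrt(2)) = h^3 - 6*h^2 + 3*sqrt(2)*h^2 - 18*sqrt(2)*h + 4*h - 24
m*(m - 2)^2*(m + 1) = m^4 - 3*m^3 + 4*m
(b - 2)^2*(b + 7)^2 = b^4 + 10*b^3 - 3*b^2 - 140*b + 196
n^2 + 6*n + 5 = (n + 1)*(n + 5)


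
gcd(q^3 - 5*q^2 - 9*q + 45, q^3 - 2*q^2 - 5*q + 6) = q - 3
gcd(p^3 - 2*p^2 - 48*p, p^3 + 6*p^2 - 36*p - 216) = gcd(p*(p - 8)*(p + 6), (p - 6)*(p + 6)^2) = p + 6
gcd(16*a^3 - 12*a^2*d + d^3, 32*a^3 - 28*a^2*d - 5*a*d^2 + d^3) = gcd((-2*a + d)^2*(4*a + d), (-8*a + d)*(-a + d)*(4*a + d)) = 4*a + d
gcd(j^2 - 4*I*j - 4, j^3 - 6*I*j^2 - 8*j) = j - 2*I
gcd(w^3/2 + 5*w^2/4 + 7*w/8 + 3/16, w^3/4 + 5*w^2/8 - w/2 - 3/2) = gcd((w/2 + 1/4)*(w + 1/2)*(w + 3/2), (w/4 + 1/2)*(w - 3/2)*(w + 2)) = 1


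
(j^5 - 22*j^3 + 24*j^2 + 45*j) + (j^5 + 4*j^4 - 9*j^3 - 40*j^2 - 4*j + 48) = 2*j^5 + 4*j^4 - 31*j^3 - 16*j^2 + 41*j + 48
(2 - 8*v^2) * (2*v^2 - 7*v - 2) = -16*v^4 + 56*v^3 + 20*v^2 - 14*v - 4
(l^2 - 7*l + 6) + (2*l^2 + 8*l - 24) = 3*l^2 + l - 18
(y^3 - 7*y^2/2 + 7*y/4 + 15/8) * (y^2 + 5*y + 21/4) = y^5 + 3*y^4/2 - 21*y^3/2 - 31*y^2/4 + 297*y/16 + 315/32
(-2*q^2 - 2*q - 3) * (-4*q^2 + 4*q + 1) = 8*q^4 + 2*q^2 - 14*q - 3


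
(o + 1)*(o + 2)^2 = o^3 + 5*o^2 + 8*o + 4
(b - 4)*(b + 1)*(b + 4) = b^3 + b^2 - 16*b - 16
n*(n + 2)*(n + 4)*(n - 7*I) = n^4 + 6*n^3 - 7*I*n^3 + 8*n^2 - 42*I*n^2 - 56*I*n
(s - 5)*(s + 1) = s^2 - 4*s - 5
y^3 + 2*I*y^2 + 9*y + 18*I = (y - 3*I)*(y + 2*I)*(y + 3*I)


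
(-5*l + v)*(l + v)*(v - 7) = -5*l^2*v + 35*l^2 - 4*l*v^2 + 28*l*v + v^3 - 7*v^2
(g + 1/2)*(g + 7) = g^2 + 15*g/2 + 7/2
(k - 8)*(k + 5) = k^2 - 3*k - 40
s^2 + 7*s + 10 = (s + 2)*(s + 5)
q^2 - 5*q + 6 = (q - 3)*(q - 2)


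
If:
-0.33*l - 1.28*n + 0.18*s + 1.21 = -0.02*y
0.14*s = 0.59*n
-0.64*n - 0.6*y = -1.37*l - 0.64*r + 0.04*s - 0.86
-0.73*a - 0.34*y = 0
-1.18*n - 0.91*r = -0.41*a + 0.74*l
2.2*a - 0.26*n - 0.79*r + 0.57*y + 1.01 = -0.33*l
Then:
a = -31.11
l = 29.79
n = -13.97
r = -20.13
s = -58.87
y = 66.80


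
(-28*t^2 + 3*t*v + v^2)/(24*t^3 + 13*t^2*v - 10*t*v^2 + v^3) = (-28*t^2 + 3*t*v + v^2)/(24*t^3 + 13*t^2*v - 10*t*v^2 + v^3)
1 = 1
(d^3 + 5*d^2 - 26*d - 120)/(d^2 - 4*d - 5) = (d^2 + 10*d + 24)/(d + 1)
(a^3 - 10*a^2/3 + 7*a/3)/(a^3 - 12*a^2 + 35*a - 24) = a*(3*a - 7)/(3*(a^2 - 11*a + 24))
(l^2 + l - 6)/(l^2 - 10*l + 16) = (l + 3)/(l - 8)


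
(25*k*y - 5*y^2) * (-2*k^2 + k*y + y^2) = -50*k^3*y + 35*k^2*y^2 + 20*k*y^3 - 5*y^4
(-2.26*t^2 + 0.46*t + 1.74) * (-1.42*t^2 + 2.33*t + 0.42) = 3.2092*t^4 - 5.919*t^3 - 2.3482*t^2 + 4.2474*t + 0.7308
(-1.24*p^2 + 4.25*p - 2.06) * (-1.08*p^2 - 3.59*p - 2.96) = 1.3392*p^4 - 0.1384*p^3 - 9.3623*p^2 - 5.1846*p + 6.0976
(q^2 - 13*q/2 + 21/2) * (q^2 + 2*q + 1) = q^4 - 9*q^3/2 - 3*q^2/2 + 29*q/2 + 21/2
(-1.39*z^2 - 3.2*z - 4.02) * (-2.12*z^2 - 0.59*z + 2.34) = 2.9468*z^4 + 7.6041*z^3 + 7.1578*z^2 - 5.1162*z - 9.4068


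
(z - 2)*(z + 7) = z^2 + 5*z - 14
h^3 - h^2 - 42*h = h*(h - 7)*(h + 6)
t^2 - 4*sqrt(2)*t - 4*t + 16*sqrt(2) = (t - 4)*(t - 4*sqrt(2))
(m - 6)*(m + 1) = m^2 - 5*m - 6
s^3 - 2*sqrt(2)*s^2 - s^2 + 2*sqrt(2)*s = s*(s - 1)*(s - 2*sqrt(2))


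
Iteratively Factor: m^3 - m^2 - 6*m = (m + 2)*(m^2 - 3*m) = (m - 3)*(m + 2)*(m)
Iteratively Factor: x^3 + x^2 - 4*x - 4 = (x + 1)*(x^2 - 4) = (x - 2)*(x + 1)*(x + 2)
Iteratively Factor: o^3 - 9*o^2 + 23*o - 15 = (o - 3)*(o^2 - 6*o + 5) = (o - 3)*(o - 1)*(o - 5)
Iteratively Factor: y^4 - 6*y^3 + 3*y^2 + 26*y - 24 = (y - 3)*(y^3 - 3*y^2 - 6*y + 8) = (y - 3)*(y + 2)*(y^2 - 5*y + 4) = (y - 4)*(y - 3)*(y + 2)*(y - 1)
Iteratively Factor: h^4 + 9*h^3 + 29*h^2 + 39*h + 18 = (h + 3)*(h^3 + 6*h^2 + 11*h + 6) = (h + 2)*(h + 3)*(h^2 + 4*h + 3) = (h + 2)*(h + 3)^2*(h + 1)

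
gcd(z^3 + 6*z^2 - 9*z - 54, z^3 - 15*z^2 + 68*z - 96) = z - 3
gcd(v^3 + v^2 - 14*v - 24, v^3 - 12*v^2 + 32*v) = v - 4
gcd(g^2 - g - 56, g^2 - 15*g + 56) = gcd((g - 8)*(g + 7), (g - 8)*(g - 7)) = g - 8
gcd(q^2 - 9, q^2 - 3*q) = q - 3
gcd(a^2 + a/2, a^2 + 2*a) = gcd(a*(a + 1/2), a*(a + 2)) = a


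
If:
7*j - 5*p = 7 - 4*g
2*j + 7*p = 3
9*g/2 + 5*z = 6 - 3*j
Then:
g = 108/121 - 590*z/363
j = 280*z/363 + 80/121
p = 29/121 - 80*z/363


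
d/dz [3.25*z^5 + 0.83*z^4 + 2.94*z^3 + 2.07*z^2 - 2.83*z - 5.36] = 16.25*z^4 + 3.32*z^3 + 8.82*z^2 + 4.14*z - 2.83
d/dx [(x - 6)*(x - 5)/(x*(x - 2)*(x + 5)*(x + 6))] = 2*(-x^5 + 12*x^4 + 39*x^3 - 391*x^2 - 240*x + 900)/(x^2*(x^6 + 18*x^5 + 97*x^4 + 24*x^3 - 1016*x^2 - 960*x + 3600))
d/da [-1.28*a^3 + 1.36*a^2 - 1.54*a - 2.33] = -3.84*a^2 + 2.72*a - 1.54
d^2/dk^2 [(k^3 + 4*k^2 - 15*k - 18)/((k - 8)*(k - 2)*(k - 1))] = 2*(15*k^6 - 123*k^5 + 171*k^4 + 2251*k^3 - 12738*k^2 + 23268*k - 14216)/(k^9 - 33*k^8 + 441*k^7 - 3095*k^6 + 12522*k^5 - 30612*k^4 + 45800*k^3 - 40896*k^2 + 19968*k - 4096)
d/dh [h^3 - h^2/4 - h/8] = 3*h^2 - h/2 - 1/8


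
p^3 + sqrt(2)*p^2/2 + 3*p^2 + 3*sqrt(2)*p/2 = p*(p + 3)*(p + sqrt(2)/2)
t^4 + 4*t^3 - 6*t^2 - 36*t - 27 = (t - 3)*(t + 1)*(t + 3)^2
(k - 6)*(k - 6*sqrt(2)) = k^2 - 6*sqrt(2)*k - 6*k + 36*sqrt(2)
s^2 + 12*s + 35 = (s + 5)*(s + 7)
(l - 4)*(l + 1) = l^2 - 3*l - 4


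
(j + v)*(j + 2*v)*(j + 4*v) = j^3 + 7*j^2*v + 14*j*v^2 + 8*v^3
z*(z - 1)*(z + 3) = z^3 + 2*z^2 - 3*z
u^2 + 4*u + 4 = (u + 2)^2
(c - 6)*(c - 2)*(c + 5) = c^3 - 3*c^2 - 28*c + 60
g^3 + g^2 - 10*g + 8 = (g - 2)*(g - 1)*(g + 4)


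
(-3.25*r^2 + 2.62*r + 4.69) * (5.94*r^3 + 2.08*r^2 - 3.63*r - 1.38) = -19.305*r^5 + 8.8028*r^4 + 45.1057*r^3 + 4.7296*r^2 - 20.6403*r - 6.4722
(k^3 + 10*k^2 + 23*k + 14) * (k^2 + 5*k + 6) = k^5 + 15*k^4 + 79*k^3 + 189*k^2 + 208*k + 84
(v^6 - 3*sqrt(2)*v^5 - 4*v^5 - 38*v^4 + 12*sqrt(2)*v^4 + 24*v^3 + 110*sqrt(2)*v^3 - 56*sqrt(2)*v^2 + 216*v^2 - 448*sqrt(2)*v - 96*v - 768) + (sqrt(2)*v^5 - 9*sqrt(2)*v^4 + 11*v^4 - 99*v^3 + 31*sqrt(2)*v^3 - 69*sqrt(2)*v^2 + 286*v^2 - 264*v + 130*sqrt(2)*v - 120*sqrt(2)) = v^6 - 4*v^5 - 2*sqrt(2)*v^5 - 27*v^4 + 3*sqrt(2)*v^4 - 75*v^3 + 141*sqrt(2)*v^3 - 125*sqrt(2)*v^2 + 502*v^2 - 318*sqrt(2)*v - 360*v - 768 - 120*sqrt(2)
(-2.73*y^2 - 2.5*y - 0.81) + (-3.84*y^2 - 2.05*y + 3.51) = -6.57*y^2 - 4.55*y + 2.7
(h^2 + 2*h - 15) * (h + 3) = h^3 + 5*h^2 - 9*h - 45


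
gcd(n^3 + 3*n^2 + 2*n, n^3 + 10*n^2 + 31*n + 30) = n + 2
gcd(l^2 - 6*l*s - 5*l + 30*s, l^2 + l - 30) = l - 5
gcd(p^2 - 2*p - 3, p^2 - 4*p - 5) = p + 1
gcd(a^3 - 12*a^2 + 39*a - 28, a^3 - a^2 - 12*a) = a - 4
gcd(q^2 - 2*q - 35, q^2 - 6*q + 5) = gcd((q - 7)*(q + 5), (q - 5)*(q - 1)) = 1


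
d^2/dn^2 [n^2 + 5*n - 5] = 2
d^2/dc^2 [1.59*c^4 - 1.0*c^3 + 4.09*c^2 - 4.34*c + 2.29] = 19.08*c^2 - 6.0*c + 8.18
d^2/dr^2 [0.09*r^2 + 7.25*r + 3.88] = 0.180000000000000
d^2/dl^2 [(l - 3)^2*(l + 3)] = 6*l - 6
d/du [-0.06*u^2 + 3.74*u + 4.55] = 3.74 - 0.12*u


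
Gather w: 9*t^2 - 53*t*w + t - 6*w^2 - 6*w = 9*t^2 + t - 6*w^2 + w*(-53*t - 6)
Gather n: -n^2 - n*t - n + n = -n^2 - n*t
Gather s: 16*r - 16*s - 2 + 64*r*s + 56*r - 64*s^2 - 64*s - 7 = 72*r - 64*s^2 + s*(64*r - 80) - 9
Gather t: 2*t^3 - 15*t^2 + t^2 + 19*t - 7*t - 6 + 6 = 2*t^3 - 14*t^2 + 12*t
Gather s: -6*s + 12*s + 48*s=54*s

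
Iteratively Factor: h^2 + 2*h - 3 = (h - 1)*(h + 3)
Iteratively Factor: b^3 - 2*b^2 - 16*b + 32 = (b + 4)*(b^2 - 6*b + 8) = (b - 2)*(b + 4)*(b - 4)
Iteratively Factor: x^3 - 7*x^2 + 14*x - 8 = (x - 4)*(x^2 - 3*x + 2) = (x - 4)*(x - 2)*(x - 1)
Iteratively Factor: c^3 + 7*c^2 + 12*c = (c + 3)*(c^2 + 4*c) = (c + 3)*(c + 4)*(c)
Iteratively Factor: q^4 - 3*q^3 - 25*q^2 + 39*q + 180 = (q + 3)*(q^3 - 6*q^2 - 7*q + 60) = (q + 3)^2*(q^2 - 9*q + 20) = (q - 4)*(q + 3)^2*(q - 5)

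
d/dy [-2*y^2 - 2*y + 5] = -4*y - 2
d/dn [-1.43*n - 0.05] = -1.43000000000000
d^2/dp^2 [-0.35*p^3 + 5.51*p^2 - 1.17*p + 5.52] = 11.02 - 2.1*p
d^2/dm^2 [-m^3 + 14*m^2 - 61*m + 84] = 28 - 6*m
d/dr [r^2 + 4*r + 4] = 2*r + 4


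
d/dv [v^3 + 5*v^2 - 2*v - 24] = 3*v^2 + 10*v - 2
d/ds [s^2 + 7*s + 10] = 2*s + 7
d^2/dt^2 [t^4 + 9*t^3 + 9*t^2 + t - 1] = 12*t^2 + 54*t + 18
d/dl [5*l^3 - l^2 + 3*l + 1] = 15*l^2 - 2*l + 3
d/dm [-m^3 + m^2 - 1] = m*(2 - 3*m)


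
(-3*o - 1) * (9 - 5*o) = 15*o^2 - 22*o - 9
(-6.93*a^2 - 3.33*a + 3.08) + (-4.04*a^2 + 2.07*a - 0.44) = -10.97*a^2 - 1.26*a + 2.64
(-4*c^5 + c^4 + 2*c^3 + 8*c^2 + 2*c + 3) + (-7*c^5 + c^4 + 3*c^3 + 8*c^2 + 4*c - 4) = -11*c^5 + 2*c^4 + 5*c^3 + 16*c^2 + 6*c - 1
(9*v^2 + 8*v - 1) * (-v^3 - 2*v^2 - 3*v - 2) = -9*v^5 - 26*v^4 - 42*v^3 - 40*v^2 - 13*v + 2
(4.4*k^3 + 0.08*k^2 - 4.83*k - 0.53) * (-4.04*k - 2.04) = -17.776*k^4 - 9.2992*k^3 + 19.35*k^2 + 11.9944*k + 1.0812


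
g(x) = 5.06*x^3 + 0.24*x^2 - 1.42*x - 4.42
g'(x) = 15.18*x^2 + 0.48*x - 1.42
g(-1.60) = -22.26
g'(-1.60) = 36.67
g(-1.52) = -19.48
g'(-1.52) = 32.92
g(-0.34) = -4.11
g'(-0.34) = 0.17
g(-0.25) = -4.13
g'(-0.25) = -0.59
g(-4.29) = -393.42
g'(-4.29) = 275.90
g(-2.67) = -95.23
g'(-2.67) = 105.52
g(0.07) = -4.52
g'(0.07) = -1.31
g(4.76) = 539.98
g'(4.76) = 344.81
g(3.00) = 130.10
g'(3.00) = 136.64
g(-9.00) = -3660.94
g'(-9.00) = 1223.84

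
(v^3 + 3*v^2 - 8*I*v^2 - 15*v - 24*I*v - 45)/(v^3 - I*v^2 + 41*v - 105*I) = (v + 3)/(v + 7*I)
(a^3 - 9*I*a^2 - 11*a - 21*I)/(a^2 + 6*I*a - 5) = (a^2 - 10*I*a - 21)/(a + 5*I)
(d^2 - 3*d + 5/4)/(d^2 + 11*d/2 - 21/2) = (4*d^2 - 12*d + 5)/(2*(2*d^2 + 11*d - 21))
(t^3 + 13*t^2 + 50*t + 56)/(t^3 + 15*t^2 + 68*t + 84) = (t + 4)/(t + 6)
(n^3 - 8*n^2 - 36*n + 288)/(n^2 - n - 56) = (n^2 - 36)/(n + 7)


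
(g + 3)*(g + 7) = g^2 + 10*g + 21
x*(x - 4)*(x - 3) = x^3 - 7*x^2 + 12*x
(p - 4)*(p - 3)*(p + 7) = p^3 - 37*p + 84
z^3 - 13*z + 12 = (z - 3)*(z - 1)*(z + 4)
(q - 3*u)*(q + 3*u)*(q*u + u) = q^3*u + q^2*u - 9*q*u^3 - 9*u^3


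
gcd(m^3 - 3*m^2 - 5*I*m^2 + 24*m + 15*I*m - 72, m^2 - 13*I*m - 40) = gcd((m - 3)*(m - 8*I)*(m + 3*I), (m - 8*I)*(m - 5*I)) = m - 8*I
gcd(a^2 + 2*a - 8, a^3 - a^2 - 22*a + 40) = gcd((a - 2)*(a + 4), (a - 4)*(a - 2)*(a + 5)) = a - 2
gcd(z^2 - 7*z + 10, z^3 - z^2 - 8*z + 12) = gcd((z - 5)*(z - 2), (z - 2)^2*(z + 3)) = z - 2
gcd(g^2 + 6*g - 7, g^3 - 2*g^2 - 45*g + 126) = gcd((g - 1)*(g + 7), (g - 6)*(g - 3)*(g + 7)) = g + 7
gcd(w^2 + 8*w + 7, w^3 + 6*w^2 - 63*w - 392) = w + 7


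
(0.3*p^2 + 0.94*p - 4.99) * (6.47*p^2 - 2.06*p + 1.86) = 1.941*p^4 + 5.4638*p^3 - 33.6637*p^2 + 12.0278*p - 9.2814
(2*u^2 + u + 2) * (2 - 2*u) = -4*u^3 + 2*u^2 - 2*u + 4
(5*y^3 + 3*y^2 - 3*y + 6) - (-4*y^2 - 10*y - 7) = 5*y^3 + 7*y^2 + 7*y + 13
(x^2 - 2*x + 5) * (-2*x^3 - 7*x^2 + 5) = -2*x^5 - 3*x^4 + 4*x^3 - 30*x^2 - 10*x + 25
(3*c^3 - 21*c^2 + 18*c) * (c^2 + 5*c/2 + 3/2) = 3*c^5 - 27*c^4/2 - 30*c^3 + 27*c^2/2 + 27*c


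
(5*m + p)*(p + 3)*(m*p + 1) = 5*m^2*p^2 + 15*m^2*p + m*p^3 + 3*m*p^2 + 5*m*p + 15*m + p^2 + 3*p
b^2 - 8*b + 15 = (b - 5)*(b - 3)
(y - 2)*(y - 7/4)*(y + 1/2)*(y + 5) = y^4 + 7*y^3/4 - 117*y^2/8 + 79*y/8 + 35/4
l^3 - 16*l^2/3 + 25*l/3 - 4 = (l - 3)*(l - 4/3)*(l - 1)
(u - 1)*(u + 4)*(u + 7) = u^3 + 10*u^2 + 17*u - 28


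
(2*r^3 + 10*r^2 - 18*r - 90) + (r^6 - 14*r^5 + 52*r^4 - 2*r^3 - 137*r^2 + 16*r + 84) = r^6 - 14*r^5 + 52*r^4 - 127*r^2 - 2*r - 6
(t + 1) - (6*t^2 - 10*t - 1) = -6*t^2 + 11*t + 2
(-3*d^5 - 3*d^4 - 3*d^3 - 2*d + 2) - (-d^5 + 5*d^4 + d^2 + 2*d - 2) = -2*d^5 - 8*d^4 - 3*d^3 - d^2 - 4*d + 4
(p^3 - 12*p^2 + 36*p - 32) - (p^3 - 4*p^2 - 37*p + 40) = -8*p^2 + 73*p - 72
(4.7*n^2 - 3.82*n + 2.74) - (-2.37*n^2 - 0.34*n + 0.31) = 7.07*n^2 - 3.48*n + 2.43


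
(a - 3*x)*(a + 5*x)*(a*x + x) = a^3*x + 2*a^2*x^2 + a^2*x - 15*a*x^3 + 2*a*x^2 - 15*x^3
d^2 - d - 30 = (d - 6)*(d + 5)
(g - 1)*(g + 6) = g^2 + 5*g - 6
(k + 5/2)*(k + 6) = k^2 + 17*k/2 + 15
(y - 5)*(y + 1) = y^2 - 4*y - 5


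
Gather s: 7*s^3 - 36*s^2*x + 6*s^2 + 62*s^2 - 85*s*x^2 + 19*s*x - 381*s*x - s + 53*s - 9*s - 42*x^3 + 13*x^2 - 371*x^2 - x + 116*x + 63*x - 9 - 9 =7*s^3 + s^2*(68 - 36*x) + s*(-85*x^2 - 362*x + 43) - 42*x^3 - 358*x^2 + 178*x - 18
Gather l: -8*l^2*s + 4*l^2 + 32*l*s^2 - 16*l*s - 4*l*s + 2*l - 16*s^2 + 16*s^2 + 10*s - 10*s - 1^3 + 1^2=l^2*(4 - 8*s) + l*(32*s^2 - 20*s + 2)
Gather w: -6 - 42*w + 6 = -42*w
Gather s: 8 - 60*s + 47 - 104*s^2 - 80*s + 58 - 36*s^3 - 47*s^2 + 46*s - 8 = -36*s^3 - 151*s^2 - 94*s + 105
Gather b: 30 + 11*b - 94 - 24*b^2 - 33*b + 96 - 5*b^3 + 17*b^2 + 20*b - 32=-5*b^3 - 7*b^2 - 2*b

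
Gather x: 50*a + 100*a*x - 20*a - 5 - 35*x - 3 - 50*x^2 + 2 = 30*a - 50*x^2 + x*(100*a - 35) - 6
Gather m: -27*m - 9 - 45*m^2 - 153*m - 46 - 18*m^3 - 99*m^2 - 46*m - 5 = -18*m^3 - 144*m^2 - 226*m - 60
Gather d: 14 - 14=0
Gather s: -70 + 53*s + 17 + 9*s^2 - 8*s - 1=9*s^2 + 45*s - 54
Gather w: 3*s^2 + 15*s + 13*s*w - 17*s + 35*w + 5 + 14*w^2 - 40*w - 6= 3*s^2 - 2*s + 14*w^2 + w*(13*s - 5) - 1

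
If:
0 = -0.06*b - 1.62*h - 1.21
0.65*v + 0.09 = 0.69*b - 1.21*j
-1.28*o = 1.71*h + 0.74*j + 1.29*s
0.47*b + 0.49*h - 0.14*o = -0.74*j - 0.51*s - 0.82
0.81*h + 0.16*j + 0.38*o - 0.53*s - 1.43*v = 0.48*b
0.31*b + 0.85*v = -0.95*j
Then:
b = 0.05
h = -0.75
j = -0.09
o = 1.46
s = -0.40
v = 0.08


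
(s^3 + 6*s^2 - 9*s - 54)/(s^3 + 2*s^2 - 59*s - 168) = (s^2 + 3*s - 18)/(s^2 - s - 56)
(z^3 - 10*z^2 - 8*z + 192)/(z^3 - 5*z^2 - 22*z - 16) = (z^2 - 2*z - 24)/(z^2 + 3*z + 2)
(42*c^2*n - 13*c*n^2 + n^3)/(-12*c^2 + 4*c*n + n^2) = n*(42*c^2 - 13*c*n + n^2)/(-12*c^2 + 4*c*n + n^2)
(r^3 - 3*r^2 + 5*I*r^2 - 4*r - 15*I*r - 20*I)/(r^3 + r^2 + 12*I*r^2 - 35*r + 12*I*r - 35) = (r - 4)/(r + 7*I)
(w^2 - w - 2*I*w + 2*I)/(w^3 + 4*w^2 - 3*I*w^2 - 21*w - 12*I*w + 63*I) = (w^2 - w*(1 + 2*I) + 2*I)/(w^3 + w^2*(4 - 3*I) - 3*w*(7 + 4*I) + 63*I)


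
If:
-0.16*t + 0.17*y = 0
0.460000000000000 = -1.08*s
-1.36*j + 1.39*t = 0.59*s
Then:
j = 1.0859375*y + 0.184776688453159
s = -0.43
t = 1.0625*y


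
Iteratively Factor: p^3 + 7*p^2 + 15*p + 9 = (p + 3)*(p^2 + 4*p + 3) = (p + 1)*(p + 3)*(p + 3)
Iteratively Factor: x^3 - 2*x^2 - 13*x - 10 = (x - 5)*(x^2 + 3*x + 2) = (x - 5)*(x + 1)*(x + 2)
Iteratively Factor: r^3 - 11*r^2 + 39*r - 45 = (r - 5)*(r^2 - 6*r + 9) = (r - 5)*(r - 3)*(r - 3)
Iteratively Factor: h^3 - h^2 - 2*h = (h)*(h^2 - h - 2) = h*(h - 2)*(h + 1)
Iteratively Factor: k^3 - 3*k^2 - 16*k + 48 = (k - 4)*(k^2 + k - 12) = (k - 4)*(k + 4)*(k - 3)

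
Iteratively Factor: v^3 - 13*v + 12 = (v - 3)*(v^2 + 3*v - 4) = (v - 3)*(v - 1)*(v + 4)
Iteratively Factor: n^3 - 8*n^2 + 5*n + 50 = (n - 5)*(n^2 - 3*n - 10) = (n - 5)^2*(n + 2)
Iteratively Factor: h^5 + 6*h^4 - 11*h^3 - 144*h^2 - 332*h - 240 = (h + 4)*(h^4 + 2*h^3 - 19*h^2 - 68*h - 60) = (h - 5)*(h + 4)*(h^3 + 7*h^2 + 16*h + 12) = (h - 5)*(h + 2)*(h + 4)*(h^2 + 5*h + 6) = (h - 5)*(h + 2)^2*(h + 4)*(h + 3)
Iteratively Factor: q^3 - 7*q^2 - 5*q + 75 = (q - 5)*(q^2 - 2*q - 15) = (q - 5)^2*(q + 3)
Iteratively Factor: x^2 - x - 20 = (x + 4)*(x - 5)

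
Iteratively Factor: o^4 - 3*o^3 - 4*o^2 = (o - 4)*(o^3 + o^2) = o*(o - 4)*(o^2 + o) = o^2*(o - 4)*(o + 1)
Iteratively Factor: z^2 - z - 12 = (z + 3)*(z - 4)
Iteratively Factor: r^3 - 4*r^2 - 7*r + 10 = (r - 1)*(r^2 - 3*r - 10) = (r - 5)*(r - 1)*(r + 2)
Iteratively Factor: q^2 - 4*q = (q)*(q - 4)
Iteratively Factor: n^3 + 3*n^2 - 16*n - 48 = (n + 3)*(n^2 - 16) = (n + 3)*(n + 4)*(n - 4)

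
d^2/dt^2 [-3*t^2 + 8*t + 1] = -6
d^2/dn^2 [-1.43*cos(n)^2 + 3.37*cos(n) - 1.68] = -3.37*cos(n) + 2.86*cos(2*n)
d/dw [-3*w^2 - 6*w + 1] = -6*w - 6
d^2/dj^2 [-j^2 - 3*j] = -2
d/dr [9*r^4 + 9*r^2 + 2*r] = 36*r^3 + 18*r + 2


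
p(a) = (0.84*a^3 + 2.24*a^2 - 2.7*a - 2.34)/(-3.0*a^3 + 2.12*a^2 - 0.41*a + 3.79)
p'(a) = (2.52*a^2 + 4.48*a - 2.7)/(-3.0*a^3 + 2.12*a^2 - 0.41*a + 3.79) + (9.0*a^2 - 4.24*a + 0.41)*(0.84*a^3 + 2.24*a^2 - 2.7*a - 2.34)/(-3.0*a^3 + 2.12*a^2 - 0.41*a + 3.79)^2 = (-8.88178419700125e-16*a^5 + 8.50080000000001*a^4 - 16.8888*a^3 - 6.7036*a^2 + 26.9008*a - 11.1924)/(9.0*a^6 - 12.72*a^5 + 6.9544*a^4 - 24.4784*a^3 + 16.2377*a^2 - 3.1078*a + 14.3641)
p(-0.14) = -0.49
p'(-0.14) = -0.99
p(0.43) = -0.80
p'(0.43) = -0.14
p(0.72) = -0.81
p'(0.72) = 0.06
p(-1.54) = 0.20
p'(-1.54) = 0.10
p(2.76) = -0.56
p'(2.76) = 0.08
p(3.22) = -0.53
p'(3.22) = 0.06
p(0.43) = -0.80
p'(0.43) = -0.14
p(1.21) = -0.77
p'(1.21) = -0.13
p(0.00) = -0.62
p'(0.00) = -0.78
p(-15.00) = -0.22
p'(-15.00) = 0.00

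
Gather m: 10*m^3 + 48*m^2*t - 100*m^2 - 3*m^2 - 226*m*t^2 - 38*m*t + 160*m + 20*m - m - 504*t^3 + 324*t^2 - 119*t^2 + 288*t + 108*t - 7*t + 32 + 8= 10*m^3 + m^2*(48*t - 103) + m*(-226*t^2 - 38*t + 179) - 504*t^3 + 205*t^2 + 389*t + 40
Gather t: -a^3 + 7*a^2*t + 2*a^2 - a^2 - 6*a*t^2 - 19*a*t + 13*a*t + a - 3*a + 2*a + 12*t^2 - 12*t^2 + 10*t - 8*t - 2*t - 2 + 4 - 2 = -a^3 + a^2 - 6*a*t^2 + t*(7*a^2 - 6*a)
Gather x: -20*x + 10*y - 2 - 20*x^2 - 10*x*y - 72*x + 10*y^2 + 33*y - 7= -20*x^2 + x*(-10*y - 92) + 10*y^2 + 43*y - 9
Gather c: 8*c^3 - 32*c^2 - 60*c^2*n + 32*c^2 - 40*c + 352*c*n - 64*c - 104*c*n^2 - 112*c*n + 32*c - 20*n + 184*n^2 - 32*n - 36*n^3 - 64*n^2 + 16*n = 8*c^3 - 60*c^2*n + c*(-104*n^2 + 240*n - 72) - 36*n^3 + 120*n^2 - 36*n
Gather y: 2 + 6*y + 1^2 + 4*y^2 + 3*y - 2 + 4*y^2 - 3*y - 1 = 8*y^2 + 6*y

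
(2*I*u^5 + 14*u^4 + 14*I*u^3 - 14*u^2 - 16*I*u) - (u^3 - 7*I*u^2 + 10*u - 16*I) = 2*I*u^5 + 14*u^4 - u^3 + 14*I*u^3 - 14*u^2 + 7*I*u^2 - 10*u - 16*I*u + 16*I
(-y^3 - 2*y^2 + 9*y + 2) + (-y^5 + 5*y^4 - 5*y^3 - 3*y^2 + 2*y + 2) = -y^5 + 5*y^4 - 6*y^3 - 5*y^2 + 11*y + 4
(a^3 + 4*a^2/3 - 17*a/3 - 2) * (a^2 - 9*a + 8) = a^5 - 23*a^4/3 - 29*a^3/3 + 179*a^2/3 - 82*a/3 - 16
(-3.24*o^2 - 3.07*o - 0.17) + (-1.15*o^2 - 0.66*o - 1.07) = -4.39*o^2 - 3.73*o - 1.24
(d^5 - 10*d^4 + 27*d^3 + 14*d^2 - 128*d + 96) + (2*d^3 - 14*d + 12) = d^5 - 10*d^4 + 29*d^3 + 14*d^2 - 142*d + 108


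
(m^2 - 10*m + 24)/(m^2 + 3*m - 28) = (m - 6)/(m + 7)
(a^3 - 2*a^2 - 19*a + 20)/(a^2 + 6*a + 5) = (a^3 - 2*a^2 - 19*a + 20)/(a^2 + 6*a + 5)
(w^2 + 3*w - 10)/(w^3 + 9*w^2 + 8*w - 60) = 1/(w + 6)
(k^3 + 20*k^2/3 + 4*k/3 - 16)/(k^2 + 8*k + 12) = k - 4/3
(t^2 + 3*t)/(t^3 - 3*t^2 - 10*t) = (t + 3)/(t^2 - 3*t - 10)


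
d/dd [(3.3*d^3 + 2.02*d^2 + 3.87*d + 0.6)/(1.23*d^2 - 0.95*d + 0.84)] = (4.059*d^4 - 6.27*d^3 + 1.6369*d^2 + 1.9176*d + 3.8208)/(1.5129*d^4 - 2.337*d^3 + 2.9689*d^2 - 1.596*d + 0.7056)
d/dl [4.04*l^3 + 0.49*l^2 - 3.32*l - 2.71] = 12.12*l^2 + 0.98*l - 3.32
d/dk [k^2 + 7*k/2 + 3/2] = 2*k + 7/2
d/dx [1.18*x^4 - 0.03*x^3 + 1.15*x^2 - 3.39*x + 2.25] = 4.72*x^3 - 0.09*x^2 + 2.3*x - 3.39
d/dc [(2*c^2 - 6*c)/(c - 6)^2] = 18*(2 - c)/(c^3 - 18*c^2 + 108*c - 216)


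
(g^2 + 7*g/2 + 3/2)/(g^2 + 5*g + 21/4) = 2*(2*g^2 + 7*g + 3)/(4*g^2 + 20*g + 21)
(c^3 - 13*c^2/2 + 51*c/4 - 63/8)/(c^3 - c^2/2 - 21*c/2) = (c^2 - 3*c + 9/4)/(c*(c + 3))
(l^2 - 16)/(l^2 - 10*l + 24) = (l + 4)/(l - 6)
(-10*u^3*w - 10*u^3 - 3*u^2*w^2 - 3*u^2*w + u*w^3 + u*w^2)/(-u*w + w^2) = u*(10*u^2*w + 10*u^2 + 3*u*w^2 + 3*u*w - w^3 - w^2)/(w*(u - w))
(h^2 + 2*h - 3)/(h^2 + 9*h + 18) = (h - 1)/(h + 6)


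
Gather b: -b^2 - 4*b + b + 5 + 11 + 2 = -b^2 - 3*b + 18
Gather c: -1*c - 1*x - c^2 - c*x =-c^2 + c*(-x - 1) - x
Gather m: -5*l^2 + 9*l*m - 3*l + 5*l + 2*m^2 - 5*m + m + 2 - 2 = -5*l^2 + 2*l + 2*m^2 + m*(9*l - 4)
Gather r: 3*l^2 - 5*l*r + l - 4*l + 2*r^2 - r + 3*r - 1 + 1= 3*l^2 - 3*l + 2*r^2 + r*(2 - 5*l)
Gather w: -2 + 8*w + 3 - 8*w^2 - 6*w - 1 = -8*w^2 + 2*w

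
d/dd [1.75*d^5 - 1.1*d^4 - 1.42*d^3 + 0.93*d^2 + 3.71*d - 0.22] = 8.75*d^4 - 4.4*d^3 - 4.26*d^2 + 1.86*d + 3.71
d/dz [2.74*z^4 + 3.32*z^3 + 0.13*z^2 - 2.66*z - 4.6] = 10.96*z^3 + 9.96*z^2 + 0.26*z - 2.66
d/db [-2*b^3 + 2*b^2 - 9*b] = -6*b^2 + 4*b - 9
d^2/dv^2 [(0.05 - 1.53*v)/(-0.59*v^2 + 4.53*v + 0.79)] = ((13.9208 - 5.4162*v)*(-0.59*v^2 + 4.53*v + 0.79) - (1.18*v - 4.53)*(1.53*v - 0.05)*(2.36*v - 9.06))/(-0.59*v^2 + 4.53*v + 0.79)^3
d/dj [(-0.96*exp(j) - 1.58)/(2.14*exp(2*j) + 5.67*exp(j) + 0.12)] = (2.0544*exp(2*j) + 6.7624*exp(j) + 8.8434)*exp(j)/(4.5796*exp(4*j) + 24.2676*exp(3*j) + 32.6625*exp(2*j) + 1.3608*exp(j) + 0.0144)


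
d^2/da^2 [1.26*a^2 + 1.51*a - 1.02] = 2.52000000000000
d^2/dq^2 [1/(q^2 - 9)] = 6*(q^2 + 3)/(q^2 - 9)^3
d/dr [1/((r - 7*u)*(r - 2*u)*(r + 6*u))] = (-(r - 7*u)*(r - 2*u) - (r - 7*u)*(r + 6*u) - (r - 2*u)*(r + 6*u))/((r - 7*u)^2*(r - 2*u)^2*(r + 6*u)^2)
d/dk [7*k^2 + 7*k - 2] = 14*k + 7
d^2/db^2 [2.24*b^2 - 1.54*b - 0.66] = 4.48000000000000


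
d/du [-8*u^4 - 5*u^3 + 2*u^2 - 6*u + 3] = -32*u^3 - 15*u^2 + 4*u - 6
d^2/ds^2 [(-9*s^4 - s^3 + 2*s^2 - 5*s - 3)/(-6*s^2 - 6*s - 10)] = (81*s^6 + 243*s^5 + 648*s^4 + 1137*s^3 + 1566*s^2 - 69*s - 143)/(27*s^6 + 81*s^5 + 216*s^4 + 297*s^3 + 360*s^2 + 225*s + 125)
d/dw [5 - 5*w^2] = -10*w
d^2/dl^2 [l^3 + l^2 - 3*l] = 6*l + 2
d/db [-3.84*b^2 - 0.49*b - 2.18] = -7.68*b - 0.49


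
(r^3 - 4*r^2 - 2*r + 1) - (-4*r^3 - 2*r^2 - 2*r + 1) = 5*r^3 - 2*r^2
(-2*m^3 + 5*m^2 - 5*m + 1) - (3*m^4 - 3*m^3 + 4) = -3*m^4 + m^3 + 5*m^2 - 5*m - 3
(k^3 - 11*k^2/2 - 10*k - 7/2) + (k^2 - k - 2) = k^3 - 9*k^2/2 - 11*k - 11/2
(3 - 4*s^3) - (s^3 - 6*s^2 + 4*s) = -5*s^3 + 6*s^2 - 4*s + 3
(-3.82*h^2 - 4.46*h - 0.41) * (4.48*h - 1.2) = -17.1136*h^3 - 15.3968*h^2 + 3.5152*h + 0.492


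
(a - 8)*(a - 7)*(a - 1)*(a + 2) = a^4 - 14*a^3 + 39*a^2 + 86*a - 112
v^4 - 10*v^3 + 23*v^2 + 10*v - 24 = (v - 6)*(v - 4)*(v - 1)*(v + 1)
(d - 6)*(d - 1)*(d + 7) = d^3 - 43*d + 42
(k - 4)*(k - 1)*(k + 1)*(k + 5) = k^4 + k^3 - 21*k^2 - k + 20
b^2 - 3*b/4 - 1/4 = (b - 1)*(b + 1/4)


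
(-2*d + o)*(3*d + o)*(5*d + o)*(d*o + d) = -30*d^4*o - 30*d^4 - d^3*o^2 - d^3*o + 6*d^2*o^3 + 6*d^2*o^2 + d*o^4 + d*o^3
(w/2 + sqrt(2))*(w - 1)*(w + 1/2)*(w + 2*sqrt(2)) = w^4/2 - w^3/4 + 2*sqrt(2)*w^3 - sqrt(2)*w^2 + 15*w^2/4 - 2*w - sqrt(2)*w - 2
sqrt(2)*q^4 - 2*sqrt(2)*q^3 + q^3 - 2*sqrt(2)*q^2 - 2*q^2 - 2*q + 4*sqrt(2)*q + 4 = (q - 2)*(q - sqrt(2))*(q + sqrt(2))*(sqrt(2)*q + 1)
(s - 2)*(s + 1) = s^2 - s - 2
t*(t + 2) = t^2 + 2*t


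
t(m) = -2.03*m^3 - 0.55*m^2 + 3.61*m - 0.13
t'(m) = -6.09*m^2 - 1.1*m + 3.61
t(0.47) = 1.23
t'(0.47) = 1.75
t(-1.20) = -1.75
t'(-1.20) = -3.84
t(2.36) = -21.36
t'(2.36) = -32.90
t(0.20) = 0.55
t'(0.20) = 3.15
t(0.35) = 0.98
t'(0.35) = 2.48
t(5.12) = -268.53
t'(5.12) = -161.67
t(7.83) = -980.08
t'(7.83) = -378.37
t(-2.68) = 25.32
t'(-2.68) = -37.18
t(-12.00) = 3385.19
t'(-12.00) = -860.15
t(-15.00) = 6673.22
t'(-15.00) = -1350.14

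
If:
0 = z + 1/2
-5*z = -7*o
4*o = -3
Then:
No Solution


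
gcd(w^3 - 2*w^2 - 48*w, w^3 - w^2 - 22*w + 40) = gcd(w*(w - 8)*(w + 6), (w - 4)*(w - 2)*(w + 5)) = 1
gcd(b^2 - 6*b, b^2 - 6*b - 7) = 1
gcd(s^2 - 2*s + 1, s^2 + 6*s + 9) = 1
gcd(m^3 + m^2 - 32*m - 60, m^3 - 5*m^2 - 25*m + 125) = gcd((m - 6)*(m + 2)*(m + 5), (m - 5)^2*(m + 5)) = m + 5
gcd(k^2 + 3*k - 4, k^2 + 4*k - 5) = k - 1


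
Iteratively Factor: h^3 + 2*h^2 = (h + 2)*(h^2) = h*(h + 2)*(h)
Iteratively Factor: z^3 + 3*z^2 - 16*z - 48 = (z + 3)*(z^2 - 16) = (z - 4)*(z + 3)*(z + 4)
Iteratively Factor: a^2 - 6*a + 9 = (a - 3)*(a - 3)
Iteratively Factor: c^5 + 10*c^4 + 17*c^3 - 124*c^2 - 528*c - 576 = (c - 4)*(c^4 + 14*c^3 + 73*c^2 + 168*c + 144) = (c - 4)*(c + 3)*(c^3 + 11*c^2 + 40*c + 48) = (c - 4)*(c + 3)*(c + 4)*(c^2 + 7*c + 12) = (c - 4)*(c + 3)*(c + 4)^2*(c + 3)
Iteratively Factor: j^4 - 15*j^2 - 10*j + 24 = (j - 4)*(j^3 + 4*j^2 + j - 6) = (j - 4)*(j + 2)*(j^2 + 2*j - 3) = (j - 4)*(j - 1)*(j + 2)*(j + 3)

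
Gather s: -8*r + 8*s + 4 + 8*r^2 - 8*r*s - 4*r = 8*r^2 - 12*r + s*(8 - 8*r) + 4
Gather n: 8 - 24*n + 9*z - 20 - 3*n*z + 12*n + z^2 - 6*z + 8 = n*(-3*z - 12) + z^2 + 3*z - 4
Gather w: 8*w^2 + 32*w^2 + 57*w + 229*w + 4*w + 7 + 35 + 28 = 40*w^2 + 290*w + 70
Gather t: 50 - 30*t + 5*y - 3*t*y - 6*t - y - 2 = t*(-3*y - 36) + 4*y + 48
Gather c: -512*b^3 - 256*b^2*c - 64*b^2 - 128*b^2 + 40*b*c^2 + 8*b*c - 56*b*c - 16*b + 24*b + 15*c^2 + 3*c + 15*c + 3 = -512*b^3 - 192*b^2 + 8*b + c^2*(40*b + 15) + c*(-256*b^2 - 48*b + 18) + 3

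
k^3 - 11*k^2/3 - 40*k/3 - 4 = (k - 6)*(k + 1/3)*(k + 2)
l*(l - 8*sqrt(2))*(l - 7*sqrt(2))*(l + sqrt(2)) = l^4 - 14*sqrt(2)*l^3 + 82*l^2 + 112*sqrt(2)*l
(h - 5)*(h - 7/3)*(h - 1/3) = h^3 - 23*h^2/3 + 127*h/9 - 35/9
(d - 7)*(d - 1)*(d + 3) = d^3 - 5*d^2 - 17*d + 21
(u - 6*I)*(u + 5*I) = u^2 - I*u + 30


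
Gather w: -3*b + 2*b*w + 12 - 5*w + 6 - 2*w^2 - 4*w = -3*b - 2*w^2 + w*(2*b - 9) + 18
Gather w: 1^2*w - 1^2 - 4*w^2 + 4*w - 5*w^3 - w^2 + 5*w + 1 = -5*w^3 - 5*w^2 + 10*w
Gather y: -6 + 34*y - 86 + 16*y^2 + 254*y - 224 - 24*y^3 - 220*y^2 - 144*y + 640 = -24*y^3 - 204*y^2 + 144*y + 324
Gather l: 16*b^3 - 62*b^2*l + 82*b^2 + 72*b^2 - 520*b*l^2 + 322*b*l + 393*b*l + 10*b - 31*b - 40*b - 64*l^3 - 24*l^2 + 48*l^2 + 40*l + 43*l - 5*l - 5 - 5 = 16*b^3 + 154*b^2 - 61*b - 64*l^3 + l^2*(24 - 520*b) + l*(-62*b^2 + 715*b + 78) - 10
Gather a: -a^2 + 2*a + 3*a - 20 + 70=-a^2 + 5*a + 50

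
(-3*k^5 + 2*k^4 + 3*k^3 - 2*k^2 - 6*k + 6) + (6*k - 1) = -3*k^5 + 2*k^4 + 3*k^3 - 2*k^2 + 5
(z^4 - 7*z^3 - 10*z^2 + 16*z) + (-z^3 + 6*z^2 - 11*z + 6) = z^4 - 8*z^3 - 4*z^2 + 5*z + 6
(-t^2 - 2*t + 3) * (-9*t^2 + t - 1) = 9*t^4 + 17*t^3 - 28*t^2 + 5*t - 3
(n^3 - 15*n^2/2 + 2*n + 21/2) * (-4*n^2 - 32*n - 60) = -4*n^5 - 2*n^4 + 172*n^3 + 344*n^2 - 456*n - 630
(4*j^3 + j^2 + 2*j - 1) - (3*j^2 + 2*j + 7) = 4*j^3 - 2*j^2 - 8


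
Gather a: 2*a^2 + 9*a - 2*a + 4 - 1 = 2*a^2 + 7*a + 3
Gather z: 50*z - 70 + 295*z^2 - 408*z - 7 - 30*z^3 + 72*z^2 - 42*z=-30*z^3 + 367*z^2 - 400*z - 77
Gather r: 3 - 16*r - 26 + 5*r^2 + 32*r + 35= 5*r^2 + 16*r + 12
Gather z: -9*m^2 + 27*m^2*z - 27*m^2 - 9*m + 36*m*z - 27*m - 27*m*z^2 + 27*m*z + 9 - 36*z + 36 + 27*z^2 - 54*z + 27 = -36*m^2 - 36*m + z^2*(27 - 27*m) + z*(27*m^2 + 63*m - 90) + 72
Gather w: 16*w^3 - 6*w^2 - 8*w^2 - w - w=16*w^3 - 14*w^2 - 2*w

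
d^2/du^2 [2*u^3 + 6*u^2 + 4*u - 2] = 12*u + 12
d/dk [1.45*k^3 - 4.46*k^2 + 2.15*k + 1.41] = 4.35*k^2 - 8.92*k + 2.15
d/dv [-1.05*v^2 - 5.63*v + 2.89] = -2.1*v - 5.63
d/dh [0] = 0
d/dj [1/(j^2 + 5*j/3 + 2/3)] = 3*(-6*j - 5)/(3*j^2 + 5*j + 2)^2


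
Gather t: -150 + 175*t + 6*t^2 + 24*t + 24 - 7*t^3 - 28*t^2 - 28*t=-7*t^3 - 22*t^2 + 171*t - 126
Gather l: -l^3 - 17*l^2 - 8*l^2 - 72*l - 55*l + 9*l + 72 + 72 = -l^3 - 25*l^2 - 118*l + 144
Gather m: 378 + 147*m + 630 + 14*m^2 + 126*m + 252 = 14*m^2 + 273*m + 1260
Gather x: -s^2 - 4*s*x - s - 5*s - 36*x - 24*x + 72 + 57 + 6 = -s^2 - 6*s + x*(-4*s - 60) + 135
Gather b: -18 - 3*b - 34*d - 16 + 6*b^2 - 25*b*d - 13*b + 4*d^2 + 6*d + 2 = 6*b^2 + b*(-25*d - 16) + 4*d^2 - 28*d - 32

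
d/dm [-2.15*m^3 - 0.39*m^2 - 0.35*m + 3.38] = -6.45*m^2 - 0.78*m - 0.35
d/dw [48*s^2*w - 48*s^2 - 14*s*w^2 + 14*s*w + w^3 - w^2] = 48*s^2 - 28*s*w + 14*s + 3*w^2 - 2*w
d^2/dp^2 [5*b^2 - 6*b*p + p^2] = 2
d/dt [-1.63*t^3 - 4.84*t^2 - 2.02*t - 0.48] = -4.89*t^2 - 9.68*t - 2.02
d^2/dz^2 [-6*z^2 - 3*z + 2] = -12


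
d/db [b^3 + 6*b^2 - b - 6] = 3*b^2 + 12*b - 1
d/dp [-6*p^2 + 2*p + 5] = 2 - 12*p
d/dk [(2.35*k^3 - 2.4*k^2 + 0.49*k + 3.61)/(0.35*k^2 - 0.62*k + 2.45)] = (0.8225*k^4 - 2.914*k^3 + 18.589*k^2 - 14.287*k + 3.4387)/(0.1225*k^4 - 0.434*k^3 + 2.0994*k^2 - 3.038*k + 6.0025)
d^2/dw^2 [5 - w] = 0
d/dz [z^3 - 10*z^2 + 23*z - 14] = 3*z^2 - 20*z + 23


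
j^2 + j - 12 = (j - 3)*(j + 4)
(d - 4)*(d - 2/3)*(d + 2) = d^3 - 8*d^2/3 - 20*d/3 + 16/3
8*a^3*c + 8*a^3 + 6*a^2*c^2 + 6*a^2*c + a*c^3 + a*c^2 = (2*a + c)*(4*a + c)*(a*c + a)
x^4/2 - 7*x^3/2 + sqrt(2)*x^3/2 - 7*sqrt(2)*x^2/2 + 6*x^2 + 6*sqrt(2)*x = x*(x/2 + sqrt(2)/2)*(x - 4)*(x - 3)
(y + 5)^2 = y^2 + 10*y + 25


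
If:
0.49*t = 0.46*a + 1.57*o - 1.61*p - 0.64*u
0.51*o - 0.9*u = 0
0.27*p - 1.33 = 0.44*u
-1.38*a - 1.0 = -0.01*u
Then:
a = 0.0072463768115942*u - 0.72463768115942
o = 1.76470588235294*u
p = 1.62962962962963*u + 4.92592592592593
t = -0.999555377706638*u - 16.8654572940287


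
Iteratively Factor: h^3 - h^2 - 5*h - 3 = (h + 1)*(h^2 - 2*h - 3) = (h - 3)*(h + 1)*(h + 1)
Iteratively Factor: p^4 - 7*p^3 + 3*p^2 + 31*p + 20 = (p - 5)*(p^3 - 2*p^2 - 7*p - 4) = (p - 5)*(p - 4)*(p^2 + 2*p + 1) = (p - 5)*(p - 4)*(p + 1)*(p + 1)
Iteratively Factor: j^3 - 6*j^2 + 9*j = (j)*(j^2 - 6*j + 9) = j*(j - 3)*(j - 3)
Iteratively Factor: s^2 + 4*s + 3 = (s + 1)*(s + 3)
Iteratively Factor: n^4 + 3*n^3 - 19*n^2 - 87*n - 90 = (n - 5)*(n^3 + 8*n^2 + 21*n + 18) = (n - 5)*(n + 2)*(n^2 + 6*n + 9) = (n - 5)*(n + 2)*(n + 3)*(n + 3)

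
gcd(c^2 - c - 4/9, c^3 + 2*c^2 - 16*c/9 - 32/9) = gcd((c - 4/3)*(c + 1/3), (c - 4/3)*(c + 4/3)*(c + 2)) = c - 4/3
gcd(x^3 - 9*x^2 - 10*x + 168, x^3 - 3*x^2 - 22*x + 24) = x^2 - 2*x - 24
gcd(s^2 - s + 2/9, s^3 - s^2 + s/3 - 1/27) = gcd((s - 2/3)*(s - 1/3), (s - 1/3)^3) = s - 1/3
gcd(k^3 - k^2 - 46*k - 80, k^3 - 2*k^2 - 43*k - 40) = k^2 - 3*k - 40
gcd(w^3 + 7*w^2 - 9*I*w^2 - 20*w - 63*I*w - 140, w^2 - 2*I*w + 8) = w - 4*I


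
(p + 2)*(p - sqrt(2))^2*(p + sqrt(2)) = p^4 - sqrt(2)*p^3 + 2*p^3 - 2*sqrt(2)*p^2 - 2*p^2 - 4*p + 2*sqrt(2)*p + 4*sqrt(2)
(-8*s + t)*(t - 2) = -8*s*t + 16*s + t^2 - 2*t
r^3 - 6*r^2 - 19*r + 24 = (r - 8)*(r - 1)*(r + 3)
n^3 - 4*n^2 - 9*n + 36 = (n - 4)*(n - 3)*(n + 3)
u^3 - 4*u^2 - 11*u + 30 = (u - 5)*(u - 2)*(u + 3)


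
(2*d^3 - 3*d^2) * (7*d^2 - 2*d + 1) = 14*d^5 - 25*d^4 + 8*d^3 - 3*d^2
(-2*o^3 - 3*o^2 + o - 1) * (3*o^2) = -6*o^5 - 9*o^4 + 3*o^3 - 3*o^2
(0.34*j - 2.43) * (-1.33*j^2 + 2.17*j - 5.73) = -0.4522*j^3 + 3.9697*j^2 - 7.2213*j + 13.9239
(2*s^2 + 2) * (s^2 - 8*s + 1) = 2*s^4 - 16*s^3 + 4*s^2 - 16*s + 2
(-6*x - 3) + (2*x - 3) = -4*x - 6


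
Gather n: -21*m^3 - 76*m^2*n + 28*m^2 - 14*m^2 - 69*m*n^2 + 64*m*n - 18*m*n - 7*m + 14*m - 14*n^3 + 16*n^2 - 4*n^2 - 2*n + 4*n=-21*m^3 + 14*m^2 + 7*m - 14*n^3 + n^2*(12 - 69*m) + n*(-76*m^2 + 46*m + 2)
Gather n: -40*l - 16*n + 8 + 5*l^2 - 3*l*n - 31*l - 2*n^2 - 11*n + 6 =5*l^2 - 71*l - 2*n^2 + n*(-3*l - 27) + 14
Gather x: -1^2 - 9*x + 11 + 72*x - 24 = 63*x - 14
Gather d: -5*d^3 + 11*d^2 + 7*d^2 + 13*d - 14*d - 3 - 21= -5*d^3 + 18*d^2 - d - 24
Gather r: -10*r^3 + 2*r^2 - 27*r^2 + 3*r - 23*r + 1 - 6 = -10*r^3 - 25*r^2 - 20*r - 5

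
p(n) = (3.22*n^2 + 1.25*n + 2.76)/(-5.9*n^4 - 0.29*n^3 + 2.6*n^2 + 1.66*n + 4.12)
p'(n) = (6.44*n + 1.25)/(-5.9*n^4 - 0.29*n^3 + 2.6*n^2 + 1.66*n + 4.12) + (3.22*n^2 + 1.25*n + 2.76)*(23.6*n^3 + 0.87*n^2 - 5.2*n - 1.66)/(-5.9*n^4 - 0.29*n^3 + 2.6*n^2 + 1.66*n + 4.12)^2 = (37.996*n^5 + 23.0588*n^4 + 65.861*n^3 + 4.4964*n^2 + 12.1808*n + 0.568400000000001)/(34.81*n^8 + 3.422*n^7 - 30.5959*n^6 - 21.096*n^5 - 42.8188*n^4 + 6.2424*n^3 + 24.1796*n^2 + 13.6784*n + 16.9744)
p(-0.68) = 1.12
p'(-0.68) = -2.95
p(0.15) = 0.68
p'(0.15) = 0.14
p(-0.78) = 1.59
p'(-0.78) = -7.16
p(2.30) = -0.15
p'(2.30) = 0.18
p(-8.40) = -0.01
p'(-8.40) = -0.00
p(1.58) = -0.52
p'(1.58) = 1.33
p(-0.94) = 9.02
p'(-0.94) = -296.06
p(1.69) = -0.40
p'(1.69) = 0.86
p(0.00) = 0.67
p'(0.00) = 0.03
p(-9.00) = -0.01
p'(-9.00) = -0.00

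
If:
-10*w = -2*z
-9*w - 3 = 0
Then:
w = -1/3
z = -5/3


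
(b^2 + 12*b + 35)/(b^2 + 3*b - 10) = (b + 7)/(b - 2)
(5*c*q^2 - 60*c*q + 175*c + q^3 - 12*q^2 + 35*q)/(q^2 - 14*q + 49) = (5*c*q - 25*c + q^2 - 5*q)/(q - 7)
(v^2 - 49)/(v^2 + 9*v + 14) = (v - 7)/(v + 2)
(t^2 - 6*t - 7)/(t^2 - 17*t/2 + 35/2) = 2*(t^2 - 6*t - 7)/(2*t^2 - 17*t + 35)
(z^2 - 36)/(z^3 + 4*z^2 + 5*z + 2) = (z^2 - 36)/(z^3 + 4*z^2 + 5*z + 2)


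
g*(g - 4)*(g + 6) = g^3 + 2*g^2 - 24*g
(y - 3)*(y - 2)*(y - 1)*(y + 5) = y^4 - y^3 - 19*y^2 + 49*y - 30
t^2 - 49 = (t - 7)*(t + 7)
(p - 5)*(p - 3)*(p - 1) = p^3 - 9*p^2 + 23*p - 15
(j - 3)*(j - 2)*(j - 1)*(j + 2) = j^4 - 4*j^3 - j^2 + 16*j - 12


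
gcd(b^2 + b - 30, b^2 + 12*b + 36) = b + 6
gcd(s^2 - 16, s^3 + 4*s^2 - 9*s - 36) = s + 4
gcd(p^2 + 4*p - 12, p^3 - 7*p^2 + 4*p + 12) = p - 2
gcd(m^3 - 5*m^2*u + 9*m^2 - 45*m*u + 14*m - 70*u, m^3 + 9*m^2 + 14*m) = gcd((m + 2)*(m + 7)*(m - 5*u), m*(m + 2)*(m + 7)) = m^2 + 9*m + 14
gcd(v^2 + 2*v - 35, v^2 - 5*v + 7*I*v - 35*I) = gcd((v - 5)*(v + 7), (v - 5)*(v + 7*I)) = v - 5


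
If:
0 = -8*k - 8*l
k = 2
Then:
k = 2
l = -2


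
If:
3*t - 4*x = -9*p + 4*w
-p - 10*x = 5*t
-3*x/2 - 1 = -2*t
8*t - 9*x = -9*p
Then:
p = -250/507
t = 66/169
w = -340/507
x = -74/507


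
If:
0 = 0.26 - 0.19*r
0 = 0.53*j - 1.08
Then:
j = 2.04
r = 1.37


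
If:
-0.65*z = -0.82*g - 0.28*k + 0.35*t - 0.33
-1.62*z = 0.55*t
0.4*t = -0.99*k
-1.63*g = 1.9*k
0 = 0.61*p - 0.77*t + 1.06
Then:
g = -1.08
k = 0.93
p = -4.64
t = -2.30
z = 0.78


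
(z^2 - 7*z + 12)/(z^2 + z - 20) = (z - 3)/(z + 5)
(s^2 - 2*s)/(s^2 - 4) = s/(s + 2)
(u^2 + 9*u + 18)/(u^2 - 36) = (u + 3)/(u - 6)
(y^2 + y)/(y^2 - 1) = y/(y - 1)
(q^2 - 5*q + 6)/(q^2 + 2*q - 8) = (q - 3)/(q + 4)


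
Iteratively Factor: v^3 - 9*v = (v)*(v^2 - 9) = v*(v + 3)*(v - 3)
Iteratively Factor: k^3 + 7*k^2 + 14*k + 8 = (k + 1)*(k^2 + 6*k + 8) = (k + 1)*(k + 4)*(k + 2)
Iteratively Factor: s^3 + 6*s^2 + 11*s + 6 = (s + 3)*(s^2 + 3*s + 2) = (s + 1)*(s + 3)*(s + 2)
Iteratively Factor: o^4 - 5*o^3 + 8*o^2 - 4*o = (o - 2)*(o^3 - 3*o^2 + 2*o) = (o - 2)*(o - 1)*(o^2 - 2*o) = (o - 2)^2*(o - 1)*(o)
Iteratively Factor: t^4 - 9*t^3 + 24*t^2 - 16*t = (t - 4)*(t^3 - 5*t^2 + 4*t) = (t - 4)*(t - 1)*(t^2 - 4*t) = t*(t - 4)*(t - 1)*(t - 4)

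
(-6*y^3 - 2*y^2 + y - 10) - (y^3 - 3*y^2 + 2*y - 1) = -7*y^3 + y^2 - y - 9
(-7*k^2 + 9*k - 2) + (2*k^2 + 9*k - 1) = -5*k^2 + 18*k - 3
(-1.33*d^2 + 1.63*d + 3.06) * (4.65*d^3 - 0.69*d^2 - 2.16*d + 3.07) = -6.1845*d^5 + 8.4972*d^4 + 15.9771*d^3 - 9.7153*d^2 - 1.6055*d + 9.3942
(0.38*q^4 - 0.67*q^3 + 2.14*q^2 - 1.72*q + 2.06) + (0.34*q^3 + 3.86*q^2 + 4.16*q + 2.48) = 0.38*q^4 - 0.33*q^3 + 6.0*q^2 + 2.44*q + 4.54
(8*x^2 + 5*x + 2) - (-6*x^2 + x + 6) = 14*x^2 + 4*x - 4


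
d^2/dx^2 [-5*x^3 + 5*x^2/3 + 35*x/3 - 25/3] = 10/3 - 30*x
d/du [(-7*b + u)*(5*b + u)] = -2*b + 2*u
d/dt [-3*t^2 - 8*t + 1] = -6*t - 8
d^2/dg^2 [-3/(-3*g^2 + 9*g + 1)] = 18*(3*g^2 - 9*g - 3*(2*g - 3)^2 - 1)/(-3*g^2 + 9*g + 1)^3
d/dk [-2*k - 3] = -2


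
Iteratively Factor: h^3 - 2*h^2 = (h)*(h^2 - 2*h) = h^2*(h - 2)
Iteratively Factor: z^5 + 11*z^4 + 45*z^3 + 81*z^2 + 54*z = (z + 3)*(z^4 + 8*z^3 + 21*z^2 + 18*z) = (z + 3)^2*(z^3 + 5*z^2 + 6*z) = z*(z + 3)^2*(z^2 + 5*z + 6) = z*(z + 2)*(z + 3)^2*(z + 3)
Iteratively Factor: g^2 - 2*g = (g)*(g - 2)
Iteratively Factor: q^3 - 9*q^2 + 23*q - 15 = (q - 1)*(q^2 - 8*q + 15) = (q - 5)*(q - 1)*(q - 3)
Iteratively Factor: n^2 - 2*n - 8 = (n + 2)*(n - 4)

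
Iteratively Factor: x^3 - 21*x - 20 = (x + 1)*(x^2 - x - 20) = (x - 5)*(x + 1)*(x + 4)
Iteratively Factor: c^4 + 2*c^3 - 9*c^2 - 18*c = (c - 3)*(c^3 + 5*c^2 + 6*c) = (c - 3)*(c + 3)*(c^2 + 2*c) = (c - 3)*(c + 2)*(c + 3)*(c)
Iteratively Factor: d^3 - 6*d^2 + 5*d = (d)*(d^2 - 6*d + 5) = d*(d - 5)*(d - 1)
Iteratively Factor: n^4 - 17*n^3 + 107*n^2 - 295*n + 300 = (n - 5)*(n^3 - 12*n^2 + 47*n - 60) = (n - 5)*(n - 3)*(n^2 - 9*n + 20) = (n - 5)*(n - 4)*(n - 3)*(n - 5)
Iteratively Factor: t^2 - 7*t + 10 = (t - 5)*(t - 2)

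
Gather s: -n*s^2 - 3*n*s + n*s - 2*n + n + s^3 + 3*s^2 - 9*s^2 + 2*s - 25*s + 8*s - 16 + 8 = -n + s^3 + s^2*(-n - 6) + s*(-2*n - 15) - 8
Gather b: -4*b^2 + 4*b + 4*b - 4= -4*b^2 + 8*b - 4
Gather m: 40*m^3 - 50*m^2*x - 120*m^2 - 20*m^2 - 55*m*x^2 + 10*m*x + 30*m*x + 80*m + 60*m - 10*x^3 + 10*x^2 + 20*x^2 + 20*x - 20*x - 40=40*m^3 + m^2*(-50*x - 140) + m*(-55*x^2 + 40*x + 140) - 10*x^3 + 30*x^2 - 40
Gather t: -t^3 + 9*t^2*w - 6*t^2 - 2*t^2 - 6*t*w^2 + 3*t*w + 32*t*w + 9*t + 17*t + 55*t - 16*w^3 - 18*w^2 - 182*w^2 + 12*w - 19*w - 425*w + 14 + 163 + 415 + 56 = -t^3 + t^2*(9*w - 8) + t*(-6*w^2 + 35*w + 81) - 16*w^3 - 200*w^2 - 432*w + 648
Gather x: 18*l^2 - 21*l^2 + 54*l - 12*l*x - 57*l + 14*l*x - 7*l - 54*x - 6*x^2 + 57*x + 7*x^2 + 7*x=-3*l^2 - 10*l + x^2 + x*(2*l + 10)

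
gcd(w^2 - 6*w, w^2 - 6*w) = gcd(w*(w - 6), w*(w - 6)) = w^2 - 6*w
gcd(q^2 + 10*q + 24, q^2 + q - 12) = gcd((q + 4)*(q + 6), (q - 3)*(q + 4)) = q + 4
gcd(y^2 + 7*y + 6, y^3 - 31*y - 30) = y + 1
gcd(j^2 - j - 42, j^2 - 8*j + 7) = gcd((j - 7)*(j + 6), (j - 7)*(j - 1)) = j - 7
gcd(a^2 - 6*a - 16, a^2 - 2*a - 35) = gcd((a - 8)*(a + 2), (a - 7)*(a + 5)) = 1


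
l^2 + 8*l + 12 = (l + 2)*(l + 6)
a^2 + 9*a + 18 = (a + 3)*(a + 6)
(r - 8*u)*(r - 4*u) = r^2 - 12*r*u + 32*u^2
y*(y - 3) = y^2 - 3*y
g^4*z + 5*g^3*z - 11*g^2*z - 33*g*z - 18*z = (g - 3)*(g + 1)*(g + 6)*(g*z + z)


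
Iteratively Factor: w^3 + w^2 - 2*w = (w - 1)*(w^2 + 2*w) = (w - 1)*(w + 2)*(w)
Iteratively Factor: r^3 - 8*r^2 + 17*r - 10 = (r - 2)*(r^2 - 6*r + 5) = (r - 2)*(r - 1)*(r - 5)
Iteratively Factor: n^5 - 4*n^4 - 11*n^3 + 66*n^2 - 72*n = (n)*(n^4 - 4*n^3 - 11*n^2 + 66*n - 72) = n*(n - 3)*(n^3 - n^2 - 14*n + 24) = n*(n - 3)*(n + 4)*(n^2 - 5*n + 6) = n*(n - 3)^2*(n + 4)*(n - 2)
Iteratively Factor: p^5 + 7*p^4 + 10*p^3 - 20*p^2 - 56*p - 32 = (p + 2)*(p^4 + 5*p^3 - 20*p - 16) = (p + 2)^2*(p^3 + 3*p^2 - 6*p - 8) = (p + 2)^2*(p + 4)*(p^2 - p - 2) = (p - 2)*(p + 2)^2*(p + 4)*(p + 1)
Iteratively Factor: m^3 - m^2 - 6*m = (m)*(m^2 - m - 6) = m*(m + 2)*(m - 3)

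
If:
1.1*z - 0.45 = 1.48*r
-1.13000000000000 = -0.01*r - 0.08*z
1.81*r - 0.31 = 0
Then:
No Solution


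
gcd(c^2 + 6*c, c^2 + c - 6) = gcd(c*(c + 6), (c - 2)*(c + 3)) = 1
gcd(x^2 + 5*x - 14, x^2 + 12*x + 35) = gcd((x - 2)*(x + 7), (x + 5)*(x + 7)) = x + 7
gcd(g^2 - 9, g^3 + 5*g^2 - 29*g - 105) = g + 3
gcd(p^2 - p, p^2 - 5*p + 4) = p - 1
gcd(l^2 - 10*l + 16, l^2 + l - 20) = 1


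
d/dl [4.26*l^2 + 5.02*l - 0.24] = 8.52*l + 5.02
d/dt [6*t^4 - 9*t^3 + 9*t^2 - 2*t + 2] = 24*t^3 - 27*t^2 + 18*t - 2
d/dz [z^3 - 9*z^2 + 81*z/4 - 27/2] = 3*z^2 - 18*z + 81/4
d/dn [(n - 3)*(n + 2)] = 2*n - 1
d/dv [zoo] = 0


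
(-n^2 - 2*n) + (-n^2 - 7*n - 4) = -2*n^2 - 9*n - 4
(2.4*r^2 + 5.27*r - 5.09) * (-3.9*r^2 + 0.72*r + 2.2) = -9.36*r^4 - 18.825*r^3 + 28.9254*r^2 + 7.9292*r - 11.198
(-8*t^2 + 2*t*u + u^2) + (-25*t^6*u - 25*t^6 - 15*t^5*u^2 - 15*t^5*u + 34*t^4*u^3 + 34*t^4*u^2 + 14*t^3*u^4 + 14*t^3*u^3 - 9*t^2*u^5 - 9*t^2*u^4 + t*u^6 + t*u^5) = -25*t^6*u - 25*t^6 - 15*t^5*u^2 - 15*t^5*u + 34*t^4*u^3 + 34*t^4*u^2 + 14*t^3*u^4 + 14*t^3*u^3 - 9*t^2*u^5 - 9*t^2*u^4 - 8*t^2 + t*u^6 + t*u^5 + 2*t*u + u^2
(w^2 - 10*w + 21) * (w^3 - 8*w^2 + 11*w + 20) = w^5 - 18*w^4 + 112*w^3 - 258*w^2 + 31*w + 420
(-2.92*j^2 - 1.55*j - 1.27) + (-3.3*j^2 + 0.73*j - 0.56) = -6.22*j^2 - 0.82*j - 1.83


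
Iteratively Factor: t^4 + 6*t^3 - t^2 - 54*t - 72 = (t + 4)*(t^3 + 2*t^2 - 9*t - 18) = (t + 3)*(t + 4)*(t^2 - t - 6) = (t + 2)*(t + 3)*(t + 4)*(t - 3)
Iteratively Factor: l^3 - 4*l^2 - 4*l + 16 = (l - 4)*(l^2 - 4) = (l - 4)*(l - 2)*(l + 2)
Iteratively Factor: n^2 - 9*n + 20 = (n - 5)*(n - 4)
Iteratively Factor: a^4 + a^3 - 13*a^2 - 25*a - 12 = (a + 1)*(a^3 - 13*a - 12) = (a - 4)*(a + 1)*(a^2 + 4*a + 3) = (a - 4)*(a + 1)*(a + 3)*(a + 1)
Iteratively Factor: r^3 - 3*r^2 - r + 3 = (r - 1)*(r^2 - 2*r - 3) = (r - 3)*(r - 1)*(r + 1)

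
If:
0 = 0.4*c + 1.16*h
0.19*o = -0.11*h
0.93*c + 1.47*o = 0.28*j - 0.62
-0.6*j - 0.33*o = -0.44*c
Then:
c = -0.59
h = 0.20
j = -0.37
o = -0.12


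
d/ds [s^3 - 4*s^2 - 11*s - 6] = 3*s^2 - 8*s - 11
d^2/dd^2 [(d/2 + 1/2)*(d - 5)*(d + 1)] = 3*d - 3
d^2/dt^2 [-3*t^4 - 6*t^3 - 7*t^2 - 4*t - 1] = -36*t^2 - 36*t - 14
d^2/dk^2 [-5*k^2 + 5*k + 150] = -10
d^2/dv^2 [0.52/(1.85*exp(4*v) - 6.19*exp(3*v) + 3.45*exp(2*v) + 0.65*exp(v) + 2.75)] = ((-15.392*exp(3*v) + 28.9692*exp(2*v) - 7.176*exp(v) - 0.338)*(1.85*exp(4*v) - 6.19*exp(3*v) + 3.45*exp(2*v) + 0.65*exp(v) + 2.75) + 0.52*(7.4*exp(3*v) - 18.57*exp(2*v) + 6.9*exp(v) + 0.65)*(14.8*exp(3*v) - 37.14*exp(2*v) + 13.8*exp(v) + 1.3)*exp(v))*exp(v)/(1.85*exp(4*v) - 6.19*exp(3*v) + 3.45*exp(2*v) + 0.65*exp(v) + 2.75)^3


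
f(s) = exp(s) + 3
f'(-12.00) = 0.00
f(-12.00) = 3.00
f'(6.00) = 403.43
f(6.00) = 406.43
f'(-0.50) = 0.61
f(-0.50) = 3.61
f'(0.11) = 1.12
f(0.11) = 4.12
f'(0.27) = 1.31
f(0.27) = 4.31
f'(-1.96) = 0.14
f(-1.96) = 3.14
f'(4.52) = 91.84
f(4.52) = 94.84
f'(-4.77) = 0.01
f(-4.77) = 3.01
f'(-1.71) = 0.18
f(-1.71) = 3.18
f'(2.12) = 8.33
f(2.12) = 11.33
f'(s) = exp(s)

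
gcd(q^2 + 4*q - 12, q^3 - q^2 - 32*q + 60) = q^2 + 4*q - 12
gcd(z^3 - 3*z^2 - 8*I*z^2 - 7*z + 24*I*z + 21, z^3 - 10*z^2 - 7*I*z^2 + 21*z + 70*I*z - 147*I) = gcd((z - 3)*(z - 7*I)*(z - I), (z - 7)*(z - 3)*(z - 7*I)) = z^2 + z*(-3 - 7*I) + 21*I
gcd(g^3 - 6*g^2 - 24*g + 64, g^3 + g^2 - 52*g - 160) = g^2 - 4*g - 32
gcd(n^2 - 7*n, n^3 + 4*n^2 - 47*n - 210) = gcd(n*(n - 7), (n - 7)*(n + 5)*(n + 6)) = n - 7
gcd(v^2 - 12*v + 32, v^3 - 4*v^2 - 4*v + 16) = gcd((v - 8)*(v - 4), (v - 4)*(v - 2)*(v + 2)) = v - 4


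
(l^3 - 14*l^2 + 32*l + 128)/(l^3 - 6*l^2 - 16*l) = (l - 8)/l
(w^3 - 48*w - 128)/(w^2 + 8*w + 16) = w - 8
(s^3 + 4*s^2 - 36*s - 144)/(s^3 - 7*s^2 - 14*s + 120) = (s + 6)/(s - 5)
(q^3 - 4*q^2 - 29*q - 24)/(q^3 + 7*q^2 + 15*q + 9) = (q - 8)/(q + 3)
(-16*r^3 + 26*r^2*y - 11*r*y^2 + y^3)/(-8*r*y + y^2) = 2*r^2/y - 3*r + y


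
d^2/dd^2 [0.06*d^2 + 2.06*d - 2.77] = 0.120000000000000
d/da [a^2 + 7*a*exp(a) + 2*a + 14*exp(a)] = 7*a*exp(a) + 2*a + 21*exp(a) + 2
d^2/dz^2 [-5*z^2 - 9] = -10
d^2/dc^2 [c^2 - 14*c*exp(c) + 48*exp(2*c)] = -14*c*exp(c) + 192*exp(2*c) - 28*exp(c) + 2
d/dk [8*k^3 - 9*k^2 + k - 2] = 24*k^2 - 18*k + 1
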